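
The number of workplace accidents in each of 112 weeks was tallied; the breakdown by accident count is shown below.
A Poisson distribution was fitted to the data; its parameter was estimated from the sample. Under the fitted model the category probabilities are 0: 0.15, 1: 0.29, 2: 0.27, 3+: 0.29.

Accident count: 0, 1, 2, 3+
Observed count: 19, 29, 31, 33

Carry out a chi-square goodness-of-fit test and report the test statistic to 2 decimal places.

Expected counts E_i = n·p_i: 112×0.15 = 16.8, 112×0.29 = 32.48, 112×0.27 = 30.24, 112×0.29 = 32.48.
cat         O        E   (O−E)²/E
0          19     16.8      0.288
1          29    32.48      0.373
2          31    30.24      0.019
3+         33    32.48      0.008
Sum = 0.69

0.69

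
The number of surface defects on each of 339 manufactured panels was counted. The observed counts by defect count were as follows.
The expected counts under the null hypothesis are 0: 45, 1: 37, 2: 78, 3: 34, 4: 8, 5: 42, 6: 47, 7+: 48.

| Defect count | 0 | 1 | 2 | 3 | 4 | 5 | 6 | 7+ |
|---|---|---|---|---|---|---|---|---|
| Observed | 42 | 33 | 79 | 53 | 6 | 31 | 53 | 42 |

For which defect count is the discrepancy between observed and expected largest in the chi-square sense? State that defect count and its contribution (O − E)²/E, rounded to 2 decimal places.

3, 10.62

0: (42 − 45)²/45 = 9/45 = 0.200
1: (33 − 37)²/37 = 16/37 = 0.432
2: (79 − 78)²/78 = 1/78 = 0.013
3: (53 − 34)²/34 = 361/34 = 10.618
4: (6 − 8)²/8 = 4/8 = 0.500
5: (31 − 42)²/42 = 121/42 = 2.881
6: (53 − 47)²/47 = 36/47 = 0.766
7+: (42 − 48)²/48 = 36/48 = 0.750
The largest term is for 3: 10.62.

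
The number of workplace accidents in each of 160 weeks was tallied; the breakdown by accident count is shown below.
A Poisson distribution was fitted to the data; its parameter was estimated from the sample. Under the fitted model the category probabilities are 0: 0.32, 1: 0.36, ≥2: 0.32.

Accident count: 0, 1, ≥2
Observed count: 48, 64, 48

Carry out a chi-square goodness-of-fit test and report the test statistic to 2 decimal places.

1.11

Expected counts E_i = n·p_i: 160×0.32 = 51.2, 160×0.36 = 57.6, 160×0.32 = 51.2.
cat         O        E   (O−E)²/E
0          48     51.2      0.200
1          64     57.6      0.711
≥2         48     51.2      0.200
Sum = 1.11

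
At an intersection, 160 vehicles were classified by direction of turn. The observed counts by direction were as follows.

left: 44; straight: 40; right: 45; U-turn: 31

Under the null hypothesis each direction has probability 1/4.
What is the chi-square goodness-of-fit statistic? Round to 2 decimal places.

3.05

Under H₀ each category has probability 1/4, so each expected count is 160/4 = 40.
left: (44 − 40)²/40 = 16/40 = 0.400
straight: (40 − 40)²/40 = 0/40 = 0.000
right: (45 − 40)²/40 = 25/40 = 0.625
U-turn: (31 − 40)²/40 = 81/40 = 2.025
Sum = 3.05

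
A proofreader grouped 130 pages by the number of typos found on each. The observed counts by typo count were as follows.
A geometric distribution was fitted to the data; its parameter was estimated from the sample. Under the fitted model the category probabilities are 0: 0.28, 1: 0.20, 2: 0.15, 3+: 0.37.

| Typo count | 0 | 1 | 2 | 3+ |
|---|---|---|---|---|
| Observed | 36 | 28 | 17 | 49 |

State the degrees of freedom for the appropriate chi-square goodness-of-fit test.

There are k = 4 categories and 1 parameter estimated from the data, so df = 4 − 1 − 1 = 2.

2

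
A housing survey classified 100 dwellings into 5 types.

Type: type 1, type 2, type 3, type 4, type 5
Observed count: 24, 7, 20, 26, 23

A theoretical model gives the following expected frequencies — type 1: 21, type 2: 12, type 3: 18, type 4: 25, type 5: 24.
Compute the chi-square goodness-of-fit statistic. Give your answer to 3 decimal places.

2.816

χ² = (24−21)²/21 + (7−12)²/12 + (20−18)²/18 + (26−25)²/25 + (23−24)²/24
   = 0.4286 + 2.0833 + 0.2222 + 0.0400 + 0.0417
Sum = 2.816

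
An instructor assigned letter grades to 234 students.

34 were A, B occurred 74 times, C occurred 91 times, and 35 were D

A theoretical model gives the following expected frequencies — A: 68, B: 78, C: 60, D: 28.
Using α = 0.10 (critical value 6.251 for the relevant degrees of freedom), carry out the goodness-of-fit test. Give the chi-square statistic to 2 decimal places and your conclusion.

χ² = (34−68)²/68 + (74−78)²/78 + (91−60)²/60 + (35−28)²/28
   = 17.000 + 0.205 + 16.017 + 1.750
Sum = 34.97
df = 3. Since 34.97 > 6.251, we reject H₀.

34.97; reject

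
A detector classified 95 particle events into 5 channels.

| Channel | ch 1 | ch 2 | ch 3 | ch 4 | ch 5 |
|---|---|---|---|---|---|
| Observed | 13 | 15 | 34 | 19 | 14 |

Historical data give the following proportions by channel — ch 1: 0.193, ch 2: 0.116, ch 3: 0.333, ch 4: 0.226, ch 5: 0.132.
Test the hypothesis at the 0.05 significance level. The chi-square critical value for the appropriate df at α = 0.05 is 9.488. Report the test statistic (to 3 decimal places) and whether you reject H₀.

3.621; do not reject

Expected counts E_i = n·p_i: 95×0.193 = 18.335, 95×0.116 = 11.02, 95×0.333 = 31.635, 95×0.226 = 21.47, 95×0.132 = 12.54.
χ² = (13−18.335)²/18.335 + (15−11.02)²/11.02 + (34−31.635)²/31.635 + (19−21.47)²/21.47 + (14−12.54)²/12.54
   = 1.5523 + 1.4374 + 0.1768 + 0.2842 + 0.1700
Sum = 3.621
df = 4. Since 3.621 < 9.488, we do not reject H₀.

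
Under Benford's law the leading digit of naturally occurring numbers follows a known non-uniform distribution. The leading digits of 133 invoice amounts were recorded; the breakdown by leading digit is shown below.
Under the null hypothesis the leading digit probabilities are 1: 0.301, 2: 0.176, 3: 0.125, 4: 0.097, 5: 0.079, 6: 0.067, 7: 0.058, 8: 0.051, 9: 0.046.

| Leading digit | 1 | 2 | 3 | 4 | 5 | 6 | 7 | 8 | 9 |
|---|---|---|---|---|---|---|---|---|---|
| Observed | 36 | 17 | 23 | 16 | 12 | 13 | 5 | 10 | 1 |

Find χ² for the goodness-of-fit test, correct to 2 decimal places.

Expected counts E_i = n·p_i: 133×0.301 = 40.033, 133×0.176 = 23.408, 133×0.125 = 16.625, 133×0.097 = 12.901, 133×0.079 = 10.507, 133×0.067 = 8.911, 133×0.058 = 7.714, 133×0.051 = 6.783, 133×0.046 = 6.118.
1: (36 − 40.033)²/40.033 = 16.265089/40.033 = 0.406
2: (17 − 23.408)²/23.408 = 41.062464/23.408 = 1.754
3: (23 − 16.625)²/16.625 = 40.640625/16.625 = 2.445
4: (16 − 12.901)²/12.901 = 9.603801/12.901 = 0.744
5: (12 − 10.507)²/10.507 = 2.229049/10.507 = 0.212
6: (13 − 8.911)²/8.911 = 16.719921/8.911 = 1.876
7: (5 − 7.714)²/7.714 = 7.365796/7.714 = 0.955
8: (10 − 6.783)²/6.783 = 10.349089/6.783 = 1.526
9: (1 − 6.118)²/6.118 = 26.193924/6.118 = 4.281
Sum = 14.20

14.20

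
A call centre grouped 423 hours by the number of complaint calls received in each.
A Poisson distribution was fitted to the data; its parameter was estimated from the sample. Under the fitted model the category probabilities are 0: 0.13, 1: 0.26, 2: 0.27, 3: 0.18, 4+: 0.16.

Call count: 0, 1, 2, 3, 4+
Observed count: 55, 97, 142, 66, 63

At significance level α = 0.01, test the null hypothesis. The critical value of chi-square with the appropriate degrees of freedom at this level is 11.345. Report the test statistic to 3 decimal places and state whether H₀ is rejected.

Expected counts E_i = n·p_i: 423×0.13 = 54.99, 423×0.26 = 109.98, 423×0.27 = 114.21, 423×0.18 = 76.14, 423×0.16 = 67.68.
χ² = (55−54.99)²/54.99 + (97−109.98)²/109.98 + (142−114.21)²/114.21 + (66−76.14)²/76.14 + (63−67.68)²/67.68
   = 0.0000 + 1.5319 + 6.7620 + 1.3504 + 0.3236
Sum = 9.968
df = 3. Since 9.968 < 11.345, we do not reject H₀.

9.968; do not reject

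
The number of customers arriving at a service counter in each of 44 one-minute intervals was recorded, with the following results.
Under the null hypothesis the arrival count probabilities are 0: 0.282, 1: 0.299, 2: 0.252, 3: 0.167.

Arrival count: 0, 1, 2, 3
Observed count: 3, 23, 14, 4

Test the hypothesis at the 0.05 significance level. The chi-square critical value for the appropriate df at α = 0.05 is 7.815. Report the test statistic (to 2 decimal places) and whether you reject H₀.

16.79; reject

Expected counts E_i = n·p_i: 44×0.282 = 12.408, 44×0.299 = 13.156, 44×0.252 = 11.088, 44×0.167 = 7.348.
cat         O        E   (O−E)²/E
0           3   12.408      7.133
1          23   13.156      7.366
2          14   11.088      0.765
3           4    7.348      1.525
Sum = 16.79
df = 3. Since 16.79 > 7.815, we reject H₀.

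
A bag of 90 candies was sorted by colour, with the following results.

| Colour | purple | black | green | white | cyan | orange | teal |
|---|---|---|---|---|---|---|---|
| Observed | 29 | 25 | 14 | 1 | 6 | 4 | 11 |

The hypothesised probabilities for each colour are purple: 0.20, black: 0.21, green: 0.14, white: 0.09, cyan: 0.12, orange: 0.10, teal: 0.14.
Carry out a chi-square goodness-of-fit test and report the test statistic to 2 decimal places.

Expected counts E_i = n·p_i: 90×0.20 = 18, 90×0.21 = 18.9, 90×0.14 = 12.6, 90×0.09 = 8.1, 90×0.12 = 10.8, 90×0.10 = 9, 90×0.14 = 12.6.
cat         O        E   (O−E)²/E
purple     29       18      6.722
black      25     18.9      1.969
green      14     12.6      0.156
white       1      8.1      6.223
cyan        6     10.8      2.133
orange      4        9      2.778
teal       11     12.6      0.203
Sum = 20.18

20.18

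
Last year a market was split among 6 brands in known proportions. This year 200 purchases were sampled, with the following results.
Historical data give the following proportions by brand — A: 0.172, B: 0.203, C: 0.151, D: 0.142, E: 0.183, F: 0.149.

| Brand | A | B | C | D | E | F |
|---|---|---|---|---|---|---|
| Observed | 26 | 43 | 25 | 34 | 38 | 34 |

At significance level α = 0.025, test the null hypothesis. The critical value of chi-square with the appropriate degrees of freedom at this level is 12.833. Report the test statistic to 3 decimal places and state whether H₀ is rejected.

4.838; do not reject

Expected counts E_i = n·p_i: 200×0.172 = 34.4, 200×0.203 = 40.6, 200×0.151 = 30.2, 200×0.142 = 28.4, 200×0.183 = 36.6, 200×0.149 = 29.8.
cat         O        E   (O−E)²/E
A          26     34.4     2.0512
B          43     40.6     0.1419
C          25     30.2     0.8954
D          34     28.4     1.1042
E          38     36.6     0.0536
F          34     29.8     0.5919
Sum = 4.838
df = 5. Since 4.838 < 12.833, we do not reject H₀.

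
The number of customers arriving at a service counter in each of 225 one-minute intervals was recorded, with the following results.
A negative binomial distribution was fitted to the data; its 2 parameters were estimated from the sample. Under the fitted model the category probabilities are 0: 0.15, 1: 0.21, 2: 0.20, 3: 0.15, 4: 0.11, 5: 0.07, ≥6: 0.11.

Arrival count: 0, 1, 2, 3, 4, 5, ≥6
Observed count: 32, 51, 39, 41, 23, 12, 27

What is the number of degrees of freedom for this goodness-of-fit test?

4

There are k = 7 categories and 2 parameters estimated from the data, so df = 7 − 1 − 2 = 4.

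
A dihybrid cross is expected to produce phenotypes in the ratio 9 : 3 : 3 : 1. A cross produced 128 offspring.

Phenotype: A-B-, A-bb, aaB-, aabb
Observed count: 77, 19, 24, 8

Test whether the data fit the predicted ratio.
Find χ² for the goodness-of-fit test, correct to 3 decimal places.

1.389

Ratio total = 16. Expected counts: 128×9/16 = 72, 128×3/16 = 24, 128×3/16 = 24, 128×1/16 = 8.
A-B-: (77 − 72)²/72 = 25/72 = 0.3472
A-bb: (19 − 24)²/24 = 25/24 = 1.0417
aaB-: (24 − 24)²/24 = 0/24 = 0.0000
aabb: (8 − 8)²/8 = 0/8 = 0.0000
Sum = 1.389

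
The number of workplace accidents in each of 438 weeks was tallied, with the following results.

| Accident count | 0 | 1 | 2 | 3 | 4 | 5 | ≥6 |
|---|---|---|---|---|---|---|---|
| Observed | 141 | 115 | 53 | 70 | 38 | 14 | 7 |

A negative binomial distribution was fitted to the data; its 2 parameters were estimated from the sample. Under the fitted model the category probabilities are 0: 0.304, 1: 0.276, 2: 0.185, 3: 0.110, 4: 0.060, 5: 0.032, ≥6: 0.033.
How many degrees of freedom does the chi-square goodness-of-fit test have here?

4

There are k = 7 categories and 2 parameters estimated from the data, so df = 7 − 1 − 2 = 4.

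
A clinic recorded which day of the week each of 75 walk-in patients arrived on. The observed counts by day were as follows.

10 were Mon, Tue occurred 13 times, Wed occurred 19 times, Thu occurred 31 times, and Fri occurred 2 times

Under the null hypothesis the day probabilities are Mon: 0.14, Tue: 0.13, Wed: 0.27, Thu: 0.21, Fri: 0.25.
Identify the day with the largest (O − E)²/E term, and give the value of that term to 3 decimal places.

Expected counts E_i = n·p_i: 75×0.14 = 10.5, 75×0.13 = 9.75, 75×0.27 = 20.25, 75×0.21 = 15.75, 75×0.25 = 18.75.
cat         O        E   (O−E)²/E
Mon        10     10.5     0.0238
Tue        13     9.75     1.0833
Wed        19    20.25     0.0772
Thu        31    15.75    14.7659
Fri         2    18.75    14.9633
The largest term is for Fri: 14.963.

Fri, 14.963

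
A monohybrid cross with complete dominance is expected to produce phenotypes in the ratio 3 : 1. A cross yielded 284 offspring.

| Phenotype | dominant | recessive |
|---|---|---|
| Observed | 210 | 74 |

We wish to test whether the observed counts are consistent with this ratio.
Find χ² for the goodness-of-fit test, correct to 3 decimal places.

0.169

Ratio total = 4. Expected counts: 284×3/4 = 213, 284×1/4 = 71.
cat            O        E   (O−E)²/E
dominant     210      213     0.0423
recessive     74       71     0.1268
Sum = 0.169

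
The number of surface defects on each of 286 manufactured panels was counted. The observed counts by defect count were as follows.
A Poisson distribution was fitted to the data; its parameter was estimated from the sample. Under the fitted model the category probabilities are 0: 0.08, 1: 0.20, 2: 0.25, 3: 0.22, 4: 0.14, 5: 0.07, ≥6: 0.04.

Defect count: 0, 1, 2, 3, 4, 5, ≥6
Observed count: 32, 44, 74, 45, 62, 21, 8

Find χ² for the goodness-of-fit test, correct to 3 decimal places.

24.999

Expected counts E_i = n·p_i: 286×0.08 = 22.88, 286×0.20 = 57.2, 286×0.25 = 71.5, 286×0.22 = 62.92, 286×0.14 = 40.04, 286×0.07 = 20.02, 286×0.04 = 11.44.
cat         O        E   (O−E)²/E
0          32    22.88     3.6352
1          44     57.2     3.0462
2          74     71.5     0.0874
3          45    62.92     5.1037
4          62    40.04    12.0440
5          21    20.02     0.0480
≥6          8    11.44     1.0344
Sum = 24.999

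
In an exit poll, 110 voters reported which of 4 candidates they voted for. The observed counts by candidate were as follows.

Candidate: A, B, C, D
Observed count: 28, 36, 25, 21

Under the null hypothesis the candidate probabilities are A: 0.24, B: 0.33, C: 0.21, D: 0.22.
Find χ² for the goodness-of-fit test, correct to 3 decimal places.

0.679

Expected counts E_i = n·p_i: 110×0.24 = 26.4, 110×0.33 = 36.3, 110×0.21 = 23.1, 110×0.22 = 24.2.
cat         O        E   (O−E)²/E
A          28     26.4     0.0970
B          36     36.3     0.0025
C          25     23.1     0.1563
D          21     24.2     0.4231
Sum = 0.679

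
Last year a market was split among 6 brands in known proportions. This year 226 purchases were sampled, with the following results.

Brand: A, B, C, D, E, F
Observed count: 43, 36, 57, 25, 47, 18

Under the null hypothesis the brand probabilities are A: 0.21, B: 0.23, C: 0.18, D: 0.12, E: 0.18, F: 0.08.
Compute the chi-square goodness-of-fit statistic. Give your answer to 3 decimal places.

Expected counts E_i = n·p_i: 226×0.21 = 47.46, 226×0.23 = 51.98, 226×0.18 = 40.68, 226×0.12 = 27.12, 226×0.18 = 40.68, 226×0.08 = 18.08.
χ² = (43−47.46)²/47.46 + (36−51.98)²/51.98 + (57−40.68)²/40.68 + (25−27.12)²/27.12 + (47−40.68)²/40.68 + (18−18.08)²/18.08
   = 0.4191 + 4.9127 + 6.5473 + 0.1657 + 0.9819 + 0.0004
Sum = 13.027

13.027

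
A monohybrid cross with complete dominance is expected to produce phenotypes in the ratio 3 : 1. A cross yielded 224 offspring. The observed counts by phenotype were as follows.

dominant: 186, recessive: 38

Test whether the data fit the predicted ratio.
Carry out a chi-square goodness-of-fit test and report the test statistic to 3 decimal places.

7.714

Ratio total = 4. Expected counts: 224×3/4 = 168, 224×1/4 = 56.
χ² = (186−168)²/168 + (38−56)²/56
   = 1.9286 + 5.7857
Sum = 7.714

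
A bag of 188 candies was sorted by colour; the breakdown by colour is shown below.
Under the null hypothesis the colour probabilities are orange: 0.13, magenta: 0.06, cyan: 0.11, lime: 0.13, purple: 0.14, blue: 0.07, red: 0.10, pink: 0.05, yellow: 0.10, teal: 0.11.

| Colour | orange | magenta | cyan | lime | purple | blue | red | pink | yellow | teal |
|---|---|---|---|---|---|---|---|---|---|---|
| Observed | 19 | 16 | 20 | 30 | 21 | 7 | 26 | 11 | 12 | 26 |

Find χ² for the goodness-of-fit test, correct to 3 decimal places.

Expected counts E_i = n·p_i: 188×0.13 = 24.44, 188×0.06 = 11.28, 188×0.11 = 20.68, 188×0.13 = 24.44, 188×0.14 = 26.32, 188×0.07 = 13.16, 188×0.10 = 18.8, 188×0.05 = 9.4, 188×0.10 = 18.8, 188×0.11 = 20.68.
orange: (19 − 24.44)²/24.44 = 29.5936/24.44 = 1.2109
magenta: (16 − 11.28)²/11.28 = 22.2784/11.28 = 1.9750
cyan: (20 − 20.68)²/20.68 = 0.4624/20.68 = 0.0224
lime: (30 − 24.44)²/24.44 = 30.9136/24.44 = 1.2649
purple: (21 − 26.32)²/26.32 = 28.3024/26.32 = 1.0753
blue: (7 − 13.16)²/13.16 = 37.9456/13.16 = 2.8834
red: (26 − 18.8)²/18.8 = 51.84/18.8 = 2.7574
pink: (11 − 9.4)²/9.4 = 2.56/9.4 = 0.2723
yellow: (12 − 18.8)²/18.8 = 46.24/18.8 = 2.4596
teal: (26 − 20.68)²/20.68 = 28.3024/20.68 = 1.3686
Sum = 15.290

15.290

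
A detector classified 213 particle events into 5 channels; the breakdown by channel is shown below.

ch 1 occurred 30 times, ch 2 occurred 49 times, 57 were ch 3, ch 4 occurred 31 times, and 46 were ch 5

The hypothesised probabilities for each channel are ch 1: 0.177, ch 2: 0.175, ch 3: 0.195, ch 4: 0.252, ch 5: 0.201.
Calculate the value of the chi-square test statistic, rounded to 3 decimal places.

20.836

Expected counts E_i = n·p_i: 213×0.177 = 37.701, 213×0.175 = 37.275, 213×0.195 = 41.535, 213×0.252 = 53.676, 213×0.201 = 42.813.
cat         O        E   (O−E)²/E
ch 1       30   37.701     1.5730
ch 2       49   37.275     3.6881
ch 3       57   41.535     5.7582
ch 4       31   53.676     9.5797
ch 5       46   42.813     0.2372
Sum = 20.836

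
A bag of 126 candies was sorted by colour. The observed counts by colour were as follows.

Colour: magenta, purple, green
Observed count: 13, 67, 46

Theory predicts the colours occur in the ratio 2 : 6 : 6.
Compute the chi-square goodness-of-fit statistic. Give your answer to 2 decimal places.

Ratio total = 14. Expected counts: 126×2/14 = 18, 126×6/14 = 54, 126×6/14 = 54.
cat          O        E   (O−E)²/E
magenta     13       18      1.389
purple      67       54      3.130
green       46       54      1.185
Sum = 5.70

5.70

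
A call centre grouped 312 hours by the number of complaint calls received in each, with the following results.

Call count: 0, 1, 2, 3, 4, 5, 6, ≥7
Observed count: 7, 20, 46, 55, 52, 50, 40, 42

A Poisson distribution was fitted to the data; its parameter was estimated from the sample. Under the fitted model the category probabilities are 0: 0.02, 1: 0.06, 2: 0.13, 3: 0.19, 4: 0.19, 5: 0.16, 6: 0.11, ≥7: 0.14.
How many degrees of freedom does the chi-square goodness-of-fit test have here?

There are k = 8 categories and 1 parameter estimated from the data, so df = 8 − 1 − 1 = 6.

6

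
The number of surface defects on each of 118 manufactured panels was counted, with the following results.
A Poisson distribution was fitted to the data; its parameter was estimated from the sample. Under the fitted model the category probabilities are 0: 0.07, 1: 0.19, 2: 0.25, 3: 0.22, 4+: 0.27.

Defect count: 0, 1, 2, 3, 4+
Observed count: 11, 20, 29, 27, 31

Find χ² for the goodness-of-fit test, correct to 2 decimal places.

Expected counts E_i = n·p_i: 118×0.07 = 8.26, 118×0.19 = 22.42, 118×0.25 = 29.5, 118×0.22 = 25.96, 118×0.27 = 31.86.
cat         O        E   (O−E)²/E
0          11     8.26      0.909
1          20    22.42      0.261
2          29     29.5      0.008
3          27    25.96      0.042
4+         31    31.86      0.023
Sum = 1.24

1.24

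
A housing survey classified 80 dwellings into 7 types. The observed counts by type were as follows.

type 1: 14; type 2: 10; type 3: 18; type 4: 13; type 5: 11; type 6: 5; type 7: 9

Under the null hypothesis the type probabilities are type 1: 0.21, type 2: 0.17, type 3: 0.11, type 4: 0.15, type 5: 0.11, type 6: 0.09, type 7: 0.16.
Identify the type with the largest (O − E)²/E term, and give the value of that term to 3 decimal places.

type 3, 9.618

Expected counts E_i = n·p_i: 80×0.21 = 16.8, 80×0.17 = 13.6, 80×0.11 = 8.8, 80×0.15 = 12, 80×0.11 = 8.8, 80×0.09 = 7.2, 80×0.16 = 12.8.
type 1: (14 − 16.8)²/16.8 = 7.84/16.8 = 0.4667
type 2: (10 − 13.6)²/13.6 = 12.96/13.6 = 0.9529
type 3: (18 − 8.8)²/8.8 = 84.64/8.8 = 9.6182
type 4: (13 − 12)²/12 = 1/12 = 0.0833
type 5: (11 − 8.8)²/8.8 = 4.84/8.8 = 0.5500
type 6: (5 − 7.2)²/7.2 = 4.84/7.2 = 0.6722
type 7: (9 − 12.8)²/12.8 = 14.44/12.8 = 1.1281
The largest term is for type 3: 9.618.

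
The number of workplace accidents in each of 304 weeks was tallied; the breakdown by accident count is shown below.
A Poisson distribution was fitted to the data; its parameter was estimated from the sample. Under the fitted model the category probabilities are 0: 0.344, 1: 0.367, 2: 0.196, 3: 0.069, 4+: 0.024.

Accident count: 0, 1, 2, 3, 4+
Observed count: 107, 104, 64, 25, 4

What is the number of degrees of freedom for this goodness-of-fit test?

3

There are k = 5 categories and 1 parameter estimated from the data, so df = 5 − 1 − 1 = 3.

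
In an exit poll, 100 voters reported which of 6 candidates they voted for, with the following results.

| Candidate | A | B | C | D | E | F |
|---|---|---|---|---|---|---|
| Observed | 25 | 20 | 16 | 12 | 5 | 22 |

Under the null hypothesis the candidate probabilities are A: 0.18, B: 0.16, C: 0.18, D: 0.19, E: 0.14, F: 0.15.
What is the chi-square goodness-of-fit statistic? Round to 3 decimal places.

Expected counts E_i = n·p_i: 100×0.18 = 18, 100×0.16 = 16, 100×0.18 = 18, 100×0.19 = 19, 100×0.14 = 14, 100×0.15 = 15.
χ² = (25−18)²/18 + (20−16)²/16 + (16−18)²/18 + (12−19)²/19 + (5−14)²/14 + (22−15)²/15
   = 2.7222 + 1.0000 + 0.2222 + 2.5789 + 5.7857 + 3.2667
Sum = 15.576

15.576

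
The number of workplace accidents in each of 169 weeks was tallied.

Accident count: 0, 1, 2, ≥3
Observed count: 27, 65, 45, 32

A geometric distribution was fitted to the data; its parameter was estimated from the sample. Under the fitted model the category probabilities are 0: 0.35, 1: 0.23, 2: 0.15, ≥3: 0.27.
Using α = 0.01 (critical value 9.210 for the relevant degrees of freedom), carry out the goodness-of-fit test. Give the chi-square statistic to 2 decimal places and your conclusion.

Expected counts E_i = n·p_i: 169×0.35 = 59.15, 169×0.23 = 38.87, 169×0.15 = 25.35, 169×0.27 = 45.63.
cat         O        E   (O−E)²/E
0          27    59.15     17.475
1          65    38.87     17.566
2          45    25.35     15.232
≥3         32    45.63      4.071
Sum = 54.34
df = 2. Since 54.34 > 9.210, we reject H₀.

54.34; reject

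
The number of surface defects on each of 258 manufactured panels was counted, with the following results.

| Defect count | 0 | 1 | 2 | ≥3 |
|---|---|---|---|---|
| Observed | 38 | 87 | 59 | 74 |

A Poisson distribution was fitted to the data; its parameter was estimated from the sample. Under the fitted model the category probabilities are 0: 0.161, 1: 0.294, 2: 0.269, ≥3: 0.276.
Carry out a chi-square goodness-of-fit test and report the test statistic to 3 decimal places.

3.608

Expected counts E_i = n·p_i: 258×0.161 = 41.538, 258×0.294 = 75.852, 258×0.269 = 69.402, 258×0.276 = 71.208.
χ² = (38−41.538)²/41.538 + (87−75.852)²/75.852 + (59−69.402)²/69.402 + (74−71.208)²/71.208
   = 0.3013 + 1.6384 + 1.5591 + 0.1095
Sum = 3.608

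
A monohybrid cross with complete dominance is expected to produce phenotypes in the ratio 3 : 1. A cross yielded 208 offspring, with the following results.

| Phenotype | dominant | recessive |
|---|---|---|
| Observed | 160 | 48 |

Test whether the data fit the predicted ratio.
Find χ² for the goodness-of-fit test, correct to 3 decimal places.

Ratio total = 4. Expected counts: 208×3/4 = 156, 208×1/4 = 52.
cat            O        E   (O−E)²/E
dominant     160      156     0.1026
recessive     48       52     0.3077
Sum = 0.410

0.410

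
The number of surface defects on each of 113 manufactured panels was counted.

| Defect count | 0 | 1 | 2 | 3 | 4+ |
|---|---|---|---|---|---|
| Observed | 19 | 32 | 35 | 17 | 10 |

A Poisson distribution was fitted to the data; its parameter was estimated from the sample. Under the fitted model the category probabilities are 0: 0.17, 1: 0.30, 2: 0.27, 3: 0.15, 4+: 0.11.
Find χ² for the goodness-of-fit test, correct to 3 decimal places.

Expected counts E_i = n·p_i: 113×0.17 = 19.21, 113×0.30 = 33.9, 113×0.27 = 30.51, 113×0.15 = 16.95, 113×0.11 = 12.43.
cat         O        E   (O−E)²/E
0          19    19.21     0.0023
1          32     33.9     0.1065
2          35    30.51     0.6608
3          17    16.95     0.0001
4+         10    12.43     0.4751
Sum = 1.245

1.245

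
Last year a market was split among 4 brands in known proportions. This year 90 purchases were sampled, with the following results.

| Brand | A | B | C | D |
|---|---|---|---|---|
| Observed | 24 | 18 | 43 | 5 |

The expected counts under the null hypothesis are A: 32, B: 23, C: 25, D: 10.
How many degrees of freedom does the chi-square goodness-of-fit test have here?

3

There are k = 4 categories and no parameters were estimated from the data, so df = 4 − 1 = 3.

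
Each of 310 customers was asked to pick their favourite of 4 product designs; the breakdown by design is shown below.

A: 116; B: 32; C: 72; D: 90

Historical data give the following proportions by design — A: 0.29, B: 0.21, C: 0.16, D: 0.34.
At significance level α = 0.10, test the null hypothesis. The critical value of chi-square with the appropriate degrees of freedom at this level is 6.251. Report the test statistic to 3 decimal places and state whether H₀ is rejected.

Expected counts E_i = n·p_i: 310×0.29 = 89.9, 310×0.21 = 65.1, 310×0.16 = 49.6, 310×0.34 = 105.4.
A: (116 − 89.9)²/89.9 = 681.21/89.9 = 7.5774
B: (32 − 65.1)²/65.1 = 1095.61/65.1 = 16.8296
C: (72 − 49.6)²/49.6 = 501.76/49.6 = 10.1161
D: (90 − 105.4)²/105.4 = 237.16/105.4 = 2.2501
Sum = 36.773
df = 3. Since 36.773 > 6.251, we reject H₀.

36.773; reject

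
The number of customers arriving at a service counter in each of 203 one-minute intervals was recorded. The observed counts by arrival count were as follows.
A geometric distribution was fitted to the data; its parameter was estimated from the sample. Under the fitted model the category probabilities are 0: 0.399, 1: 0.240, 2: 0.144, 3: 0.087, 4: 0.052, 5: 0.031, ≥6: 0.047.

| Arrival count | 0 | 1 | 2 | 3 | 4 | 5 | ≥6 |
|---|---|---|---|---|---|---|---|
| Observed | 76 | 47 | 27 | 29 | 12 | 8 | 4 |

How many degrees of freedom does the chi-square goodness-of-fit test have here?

There are k = 7 categories and 1 parameter estimated from the data, so df = 7 − 1 − 1 = 5.

5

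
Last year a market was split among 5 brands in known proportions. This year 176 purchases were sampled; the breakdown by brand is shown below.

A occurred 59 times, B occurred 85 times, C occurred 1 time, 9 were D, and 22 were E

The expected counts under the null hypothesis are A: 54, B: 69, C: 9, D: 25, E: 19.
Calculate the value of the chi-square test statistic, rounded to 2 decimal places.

22.00

cat         O        E   (O−E)²/E
A          59       54      0.463
B          85       69      3.710
C           1        9      7.111
D           9       25     10.240
E          22       19      0.474
Sum = 22.00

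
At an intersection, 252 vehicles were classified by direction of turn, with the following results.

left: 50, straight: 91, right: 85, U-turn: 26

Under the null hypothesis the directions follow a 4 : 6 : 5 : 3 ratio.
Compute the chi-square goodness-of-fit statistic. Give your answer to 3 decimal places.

Ratio total = 18. Expected counts: 252×4/18 = 56, 252×6/18 = 84, 252×5/18 = 70, 252×3/18 = 42.
cat           O        E   (O−E)²/E
left         50       56     0.6429
straight     91       84     0.5833
right        85       70     3.2143
U-turn       26       42     6.0952
Sum = 10.536

10.536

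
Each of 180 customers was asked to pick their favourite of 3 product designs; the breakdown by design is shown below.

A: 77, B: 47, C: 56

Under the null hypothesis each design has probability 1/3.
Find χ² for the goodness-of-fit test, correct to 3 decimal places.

7.900

Expected count for each of the 3 categories: 180/3 = 60.
χ² = (77−60)²/60 + (47−60)²/60 + (56−60)²/60
   = 4.8167 + 2.8167 + 0.2667
Sum = 7.900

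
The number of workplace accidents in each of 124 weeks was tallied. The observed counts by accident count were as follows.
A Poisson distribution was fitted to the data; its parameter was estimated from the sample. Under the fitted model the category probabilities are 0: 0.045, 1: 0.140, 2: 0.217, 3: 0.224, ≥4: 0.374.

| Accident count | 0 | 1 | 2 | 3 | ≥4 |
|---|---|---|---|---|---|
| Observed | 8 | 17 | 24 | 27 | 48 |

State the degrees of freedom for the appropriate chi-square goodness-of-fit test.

3

There are k = 5 categories and 1 parameter estimated from the data, so df = 5 − 1 − 1 = 3.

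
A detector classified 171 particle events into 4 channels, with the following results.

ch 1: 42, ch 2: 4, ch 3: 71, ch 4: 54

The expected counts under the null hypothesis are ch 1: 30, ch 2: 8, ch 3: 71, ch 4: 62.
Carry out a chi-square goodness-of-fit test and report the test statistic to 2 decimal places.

7.83

χ² = (42−30)²/30 + (4−8)²/8 + (71−71)²/71 + (54−62)²/62
   = 4.800 + 2.000 + 0.000 + 1.032
Sum = 7.83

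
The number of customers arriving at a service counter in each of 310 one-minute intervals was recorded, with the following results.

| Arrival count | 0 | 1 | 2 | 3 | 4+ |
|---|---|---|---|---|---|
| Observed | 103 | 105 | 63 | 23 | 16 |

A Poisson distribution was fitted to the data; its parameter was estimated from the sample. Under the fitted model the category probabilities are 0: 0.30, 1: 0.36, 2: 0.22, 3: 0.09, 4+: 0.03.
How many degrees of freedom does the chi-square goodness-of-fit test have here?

There are k = 5 categories and 1 parameter estimated from the data, so df = 5 − 1 − 1 = 3.

3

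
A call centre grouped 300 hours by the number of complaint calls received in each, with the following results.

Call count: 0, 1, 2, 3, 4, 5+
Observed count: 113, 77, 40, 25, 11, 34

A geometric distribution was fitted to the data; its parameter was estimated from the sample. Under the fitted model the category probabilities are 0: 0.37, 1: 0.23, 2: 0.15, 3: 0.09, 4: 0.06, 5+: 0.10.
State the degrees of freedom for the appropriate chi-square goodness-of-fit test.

There are k = 6 categories and 1 parameter estimated from the data, so df = 6 − 1 − 1 = 4.

4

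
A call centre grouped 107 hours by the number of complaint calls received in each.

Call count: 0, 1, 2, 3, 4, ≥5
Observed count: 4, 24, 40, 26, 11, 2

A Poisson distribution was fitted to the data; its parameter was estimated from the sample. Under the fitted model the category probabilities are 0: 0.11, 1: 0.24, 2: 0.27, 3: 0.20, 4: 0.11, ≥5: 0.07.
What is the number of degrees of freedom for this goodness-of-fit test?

There are k = 6 categories and 1 parameter estimated from the data, so df = 6 − 1 − 1 = 4.

4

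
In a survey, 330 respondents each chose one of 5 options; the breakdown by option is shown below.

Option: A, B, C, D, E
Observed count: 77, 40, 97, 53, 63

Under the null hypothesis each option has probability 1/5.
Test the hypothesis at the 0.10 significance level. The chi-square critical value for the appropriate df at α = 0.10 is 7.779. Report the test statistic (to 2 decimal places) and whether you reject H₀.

29.33; reject

Expected count for each of the 5 categories: 330/5 = 66.
cat         O        E   (O−E)²/E
A          77       66      1.833
B          40       66     10.242
C          97       66     14.561
D          53       66      2.561
E          63       66      0.136
Sum = 29.33
df = 4. Since 29.33 > 7.779, we reject H₀.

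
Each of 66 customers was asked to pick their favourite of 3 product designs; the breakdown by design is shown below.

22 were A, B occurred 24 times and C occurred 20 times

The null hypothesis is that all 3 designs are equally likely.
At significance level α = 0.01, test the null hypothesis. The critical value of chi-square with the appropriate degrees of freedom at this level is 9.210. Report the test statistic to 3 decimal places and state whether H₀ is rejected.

0.364; do not reject

Expected count for each of the 3 categories: 66/3 = 22.
A: (22 − 22)²/22 = 0/22 = 0.0000
B: (24 − 22)²/22 = 4/22 = 0.1818
C: (20 − 22)²/22 = 4/22 = 0.1818
Sum = 0.364
df = 2. Since 0.364 < 9.210, we do not reject H₀.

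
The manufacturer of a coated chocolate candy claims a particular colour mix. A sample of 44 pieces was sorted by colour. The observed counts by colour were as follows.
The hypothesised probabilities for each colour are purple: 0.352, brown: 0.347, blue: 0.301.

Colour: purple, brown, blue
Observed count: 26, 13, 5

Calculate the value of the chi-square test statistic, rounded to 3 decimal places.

12.603

Expected counts E_i = n·p_i: 44×0.352 = 15.488, 44×0.347 = 15.268, 44×0.301 = 13.244.
cat         O        E   (O−E)²/E
purple     26   15.488     7.1347
brown      13   15.268     0.3369
blue        5   13.244     5.1316
Sum = 12.603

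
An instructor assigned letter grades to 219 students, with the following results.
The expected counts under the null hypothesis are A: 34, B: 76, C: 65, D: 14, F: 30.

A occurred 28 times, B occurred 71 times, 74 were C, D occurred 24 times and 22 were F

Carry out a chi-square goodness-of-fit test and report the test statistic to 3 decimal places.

11.910

A: (28 − 34)²/34 = 36/34 = 1.0588
B: (71 − 76)²/76 = 25/76 = 0.3289
C: (74 − 65)²/65 = 81/65 = 1.2462
D: (24 − 14)²/14 = 100/14 = 7.1429
F: (22 − 30)²/30 = 64/30 = 2.1333
Sum = 11.910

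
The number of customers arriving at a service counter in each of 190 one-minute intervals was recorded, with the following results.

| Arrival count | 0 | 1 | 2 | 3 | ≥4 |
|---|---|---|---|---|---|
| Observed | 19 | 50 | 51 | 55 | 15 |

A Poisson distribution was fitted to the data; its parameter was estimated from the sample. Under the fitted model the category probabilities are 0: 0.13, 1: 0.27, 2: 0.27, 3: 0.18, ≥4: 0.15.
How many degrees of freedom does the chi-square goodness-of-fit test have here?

There are k = 5 categories and 1 parameter estimated from the data, so df = 5 − 1 − 1 = 3.

3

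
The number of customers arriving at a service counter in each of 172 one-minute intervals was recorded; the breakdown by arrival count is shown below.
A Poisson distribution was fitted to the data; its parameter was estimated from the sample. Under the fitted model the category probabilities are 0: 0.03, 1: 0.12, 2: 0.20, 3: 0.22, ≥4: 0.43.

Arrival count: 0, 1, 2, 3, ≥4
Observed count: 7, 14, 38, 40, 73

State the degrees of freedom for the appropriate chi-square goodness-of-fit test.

3

There are k = 5 categories and 1 parameter estimated from the data, so df = 5 − 1 − 1 = 3.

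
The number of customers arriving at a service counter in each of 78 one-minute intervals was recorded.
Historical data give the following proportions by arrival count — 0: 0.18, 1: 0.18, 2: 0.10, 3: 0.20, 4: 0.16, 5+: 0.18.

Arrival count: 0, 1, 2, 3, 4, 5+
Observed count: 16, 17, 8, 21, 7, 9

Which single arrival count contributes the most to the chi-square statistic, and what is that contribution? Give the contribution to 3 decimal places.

4, 2.406

Expected counts E_i = n·p_i: 78×0.18 = 14.04, 78×0.18 = 14.04, 78×0.10 = 7.8, 78×0.20 = 15.6, 78×0.16 = 12.48, 78×0.18 = 14.04.
0: (16 − 14.04)²/14.04 = 3.8416/14.04 = 0.2736
1: (17 − 14.04)²/14.04 = 8.7616/14.04 = 0.6240
2: (8 − 7.8)²/7.8 = 0.04/7.8 = 0.0051
3: (21 − 15.6)²/15.6 = 29.16/15.6 = 1.8692
4: (7 − 12.48)²/12.48 = 30.0304/12.48 = 2.4063
5+: (9 − 14.04)²/14.04 = 25.4016/14.04 = 1.8092
The largest term is for 4: 2.406.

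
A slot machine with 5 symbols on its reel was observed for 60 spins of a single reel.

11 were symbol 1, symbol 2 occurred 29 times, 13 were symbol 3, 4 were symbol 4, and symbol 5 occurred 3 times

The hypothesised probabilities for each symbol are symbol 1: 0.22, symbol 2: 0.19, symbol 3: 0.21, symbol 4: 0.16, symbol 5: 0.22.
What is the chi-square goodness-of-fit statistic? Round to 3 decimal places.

Expected counts E_i = n·p_i: 60×0.22 = 13.2, 60×0.19 = 11.4, 60×0.21 = 12.6, 60×0.16 = 9.6, 60×0.22 = 13.2.
cat           O        E   (O−E)²/E
symbol 1     11     13.2     0.3667
symbol 2     29     11.4    27.1719
symbol 3     13     12.6     0.0127
symbol 4      4      9.6     3.2667
symbol 5      3     13.2     7.8818
Sum = 38.700

38.700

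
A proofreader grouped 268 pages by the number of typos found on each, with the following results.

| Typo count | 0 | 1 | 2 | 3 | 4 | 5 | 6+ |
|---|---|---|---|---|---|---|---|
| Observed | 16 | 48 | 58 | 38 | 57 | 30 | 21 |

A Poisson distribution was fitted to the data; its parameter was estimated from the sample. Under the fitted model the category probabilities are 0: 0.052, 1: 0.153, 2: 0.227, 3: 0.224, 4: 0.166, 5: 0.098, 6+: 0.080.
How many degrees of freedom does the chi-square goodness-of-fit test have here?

There are k = 7 categories and 1 parameter estimated from the data, so df = 7 − 1 − 1 = 5.

5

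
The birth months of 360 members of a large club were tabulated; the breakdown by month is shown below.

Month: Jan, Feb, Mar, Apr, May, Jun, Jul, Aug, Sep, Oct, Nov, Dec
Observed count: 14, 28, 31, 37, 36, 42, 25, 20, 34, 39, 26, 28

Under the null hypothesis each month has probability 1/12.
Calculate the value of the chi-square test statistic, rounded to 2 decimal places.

Expected count for each of the 12 categories: 360/12 = 30.
Jan: (14 − 30)²/30 = 256/30 = 8.533
Feb: (28 − 30)²/30 = 4/30 = 0.133
Mar: (31 − 30)²/30 = 1/30 = 0.033
Apr: (37 − 30)²/30 = 49/30 = 1.633
May: (36 − 30)²/30 = 36/30 = 1.200
Jun: (42 − 30)²/30 = 144/30 = 4.800
Jul: (25 − 30)²/30 = 25/30 = 0.833
Aug: (20 − 30)²/30 = 100/30 = 3.333
Sep: (34 − 30)²/30 = 16/30 = 0.533
Oct: (39 − 30)²/30 = 81/30 = 2.700
Nov: (26 − 30)²/30 = 16/30 = 0.533
Dec: (28 − 30)²/30 = 4/30 = 0.133
Sum = 24.40

24.40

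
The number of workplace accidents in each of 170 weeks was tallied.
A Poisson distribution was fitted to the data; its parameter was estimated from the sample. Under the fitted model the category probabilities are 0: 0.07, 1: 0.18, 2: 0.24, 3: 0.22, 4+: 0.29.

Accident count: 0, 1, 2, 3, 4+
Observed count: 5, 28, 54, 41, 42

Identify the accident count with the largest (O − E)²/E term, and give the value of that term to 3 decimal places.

2, 4.271

Expected counts E_i = n·p_i: 170×0.07 = 11.9, 170×0.18 = 30.6, 170×0.24 = 40.8, 170×0.22 = 37.4, 170×0.29 = 49.3.
χ² = (5−11.9)²/11.9 + (28−30.6)²/30.6 + (54−40.8)²/40.8 + (41−37.4)²/37.4 + (42−49.3)²/49.3
   = 4.0008 + 0.2209 + 4.2706 + 0.3465 + 1.0809
The largest term is for 2: 4.271.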